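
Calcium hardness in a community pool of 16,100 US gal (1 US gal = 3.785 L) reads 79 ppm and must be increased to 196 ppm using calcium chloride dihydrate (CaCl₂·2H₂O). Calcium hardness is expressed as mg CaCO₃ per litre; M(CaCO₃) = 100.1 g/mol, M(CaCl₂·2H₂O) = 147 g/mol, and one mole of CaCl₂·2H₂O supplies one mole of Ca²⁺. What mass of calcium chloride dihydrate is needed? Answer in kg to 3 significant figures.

10.5 kg

Volume: 16,100 US gal × 3.785 L/gal = 60,938 L.
Hardness to add: (196 − 79) = 117 mg/L as CaCO₃ × 60,938 L = 7130 g as CaCO₃.
Moles of Ca²⁺ (1 mol Ca²⁺ ≡ 1 mol CaCO₃): 7130 / 100.1 g/mol = 71.23 mol.
Mass of CaCl₂·2H₂O: 71.23 × 147 = 10,470 g.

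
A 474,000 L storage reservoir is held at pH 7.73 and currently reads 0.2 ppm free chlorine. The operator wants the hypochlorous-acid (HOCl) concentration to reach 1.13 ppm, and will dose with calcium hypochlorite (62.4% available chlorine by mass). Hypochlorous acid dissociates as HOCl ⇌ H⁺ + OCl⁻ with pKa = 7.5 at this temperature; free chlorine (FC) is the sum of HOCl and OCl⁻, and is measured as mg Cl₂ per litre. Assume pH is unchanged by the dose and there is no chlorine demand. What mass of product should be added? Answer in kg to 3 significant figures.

[OCl⁻]/[HOCl] = 10^(pH − pKa) = 10^(7.73 − 7.5) = 1.698; fraction as HOCl = 1/(1 + 1.698) = 0.3706.
Free chlorine required for 1.13 ppm HOCl: 1.13 / 0.3706 = 3.049 ppm.
FC to add: 3.049 − 0.2 = 2.849 mg/L as Cl₂.
Cl₂ equivalent: 2.849 mg/L × 474,000 L = 1350 g.
Product at 62.4% available Cl: 1350 / 0.624 = 2164 g.

2.16 kg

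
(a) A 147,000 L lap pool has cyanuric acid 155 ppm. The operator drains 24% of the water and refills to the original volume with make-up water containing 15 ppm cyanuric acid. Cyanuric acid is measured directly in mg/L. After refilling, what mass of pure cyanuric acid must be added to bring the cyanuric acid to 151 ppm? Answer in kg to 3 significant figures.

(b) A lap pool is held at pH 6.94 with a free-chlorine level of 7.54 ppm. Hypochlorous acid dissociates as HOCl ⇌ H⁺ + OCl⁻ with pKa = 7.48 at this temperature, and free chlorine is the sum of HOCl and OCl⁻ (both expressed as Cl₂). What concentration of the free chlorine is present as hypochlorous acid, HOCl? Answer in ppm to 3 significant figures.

(a) 4.35 kg; (b) 5.85 ppm

(a) After draining 24% and refilling: 155 × 0.76 + 15 × 0.24 = 121.4 ppm.
(a) Deficit to target: 151 − 121.4 = 29.6 mg/L.
(a) Mass: 29.6 mg/L × 147,000 L = 4351 g cyanuric acid.

(b) [OCl⁻]/[HOCl] = 10^(pH − pKa) = 10^(6.94 − 7.48) = 10^-0.54 = 0.2884.
(b) Fraction as HOCl = 1 / (1 + 0.2884) = 0.7762.
(b) HOCl = 0.7762 × 7.54 ppm = 5.852 ppm.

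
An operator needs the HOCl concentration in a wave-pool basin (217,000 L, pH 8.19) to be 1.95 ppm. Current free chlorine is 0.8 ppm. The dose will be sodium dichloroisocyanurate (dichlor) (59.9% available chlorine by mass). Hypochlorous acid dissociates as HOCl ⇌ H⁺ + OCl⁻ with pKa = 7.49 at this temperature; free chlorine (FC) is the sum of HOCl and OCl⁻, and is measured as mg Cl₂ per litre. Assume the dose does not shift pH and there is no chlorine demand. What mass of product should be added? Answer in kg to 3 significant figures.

[OCl⁻]/[HOCl] = 10^(pH − pKa) = 10^(8.19 − 7.49) = 5.012; fraction as HOCl = 1/(1 + 5.012) = 0.1663.
Free chlorine required for 1.95 ppm HOCl: 1.95 / 0.1663 = 11.72 ppm.
FC to add: 11.72 − 0.8 = 10.92 mg/L as Cl₂.
Cl₂ equivalent: 10.92 mg/L × 217,000 L = 2370 g.
Product at 59.9% available Cl: 2370 / 0.599 = 3957 g.

3.96 kg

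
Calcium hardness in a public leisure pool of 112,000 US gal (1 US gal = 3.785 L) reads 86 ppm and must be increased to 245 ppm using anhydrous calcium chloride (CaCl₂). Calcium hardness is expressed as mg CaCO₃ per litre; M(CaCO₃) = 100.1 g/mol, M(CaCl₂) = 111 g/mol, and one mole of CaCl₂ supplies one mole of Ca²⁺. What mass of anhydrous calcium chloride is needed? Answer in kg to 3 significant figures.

74.7 kg

Volume: 112,000 US gal × 3.785 L/gal = 423,920 L.
Hardness to add: (245 − 86) = 159 mg/L as CaCO₃ × 423,920 L = 67,400 g as CaCO₃.
Moles of Ca²⁺ (1 mol Ca²⁺ ≡ 1 mol CaCO₃): 67,400 / 100.1 g/mol = 673.4 mol.
Mass of CaCl₂: 673.4 × 111 = 74,740 g.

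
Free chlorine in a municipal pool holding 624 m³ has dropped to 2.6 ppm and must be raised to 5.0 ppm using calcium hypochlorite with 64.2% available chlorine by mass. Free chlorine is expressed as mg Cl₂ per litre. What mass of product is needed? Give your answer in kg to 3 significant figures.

2.33 kg

Volume: 624 m³ = 624,000 L.
Chlorine deficit: 5.0 − 2.6 = 2.4 ppm = 2.4 mg/L as Cl₂.
Cl₂ equivalent needed: 2.4 mg/L × 624,000 L = 1,498,000 mg = 1498 g.
Product at 64.2% available chlorine: 1498 / 0.642 = 2333 g.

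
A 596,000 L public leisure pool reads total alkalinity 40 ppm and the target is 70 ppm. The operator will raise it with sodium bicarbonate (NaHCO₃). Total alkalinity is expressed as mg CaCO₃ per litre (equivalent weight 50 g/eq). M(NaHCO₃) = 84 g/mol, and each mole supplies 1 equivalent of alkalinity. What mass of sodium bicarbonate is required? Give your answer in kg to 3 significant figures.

30.0 kg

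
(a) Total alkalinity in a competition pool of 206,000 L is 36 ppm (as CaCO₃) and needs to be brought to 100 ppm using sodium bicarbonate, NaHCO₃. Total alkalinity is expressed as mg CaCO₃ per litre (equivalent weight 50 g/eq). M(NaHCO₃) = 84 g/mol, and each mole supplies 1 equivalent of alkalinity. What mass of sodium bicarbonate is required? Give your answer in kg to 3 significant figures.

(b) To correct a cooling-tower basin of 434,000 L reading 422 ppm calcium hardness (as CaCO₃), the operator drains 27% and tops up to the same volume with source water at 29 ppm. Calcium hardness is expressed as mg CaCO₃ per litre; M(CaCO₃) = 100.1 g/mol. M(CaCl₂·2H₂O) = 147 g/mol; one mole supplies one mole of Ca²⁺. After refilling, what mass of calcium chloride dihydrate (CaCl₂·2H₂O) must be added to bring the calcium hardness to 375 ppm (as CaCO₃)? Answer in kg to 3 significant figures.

(a) Alkalinity to add: (100 − 36) = 64 mg/L as CaCO₃ × 206,000 L = 13,180 g as CaCO₃.
(a) Equivalents: 13,180 g ÷ 50 g/eq = 263.7 eq.
(a) NaHCO₃ supplies 1 eq per mole → 263.7 mol.
(a) Mass: 263.7 mol × 84 g/mol = 22,150 g.

(b) After draining 27% and refilling: 422 × 0.73 + 29 × 0.27 = 315.89 ppm.
(b) Deficit to target: 375 − 315.89 = 59.11 mg/L.
(b) As CaCO₃: 59.11 mg/L × 434,000 L = 25,650 g; ÷ 100.1 = 256.3 mol Ca²⁺.
(b) Mass: 256.3 × 147 = 37,670 g.

(a) 22.1 kg; (b) 37.7 kg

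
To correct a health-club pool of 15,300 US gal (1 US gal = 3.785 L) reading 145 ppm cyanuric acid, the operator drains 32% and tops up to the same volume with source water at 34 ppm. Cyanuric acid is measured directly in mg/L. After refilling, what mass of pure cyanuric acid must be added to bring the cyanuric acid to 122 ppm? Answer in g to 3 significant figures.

Volume: 15,300 US gal × 3.785 L/gal = 57,910 L.
After draining 32% and refilling: 145 × 0.68 + 34 × 0.32 = 109.48 ppm.
Deficit to target: 122 − 109.48 = 12.52 mg/L.
Mass: 12.52 mg/L × 57,910 L = 725 g cyanuric acid.

725 g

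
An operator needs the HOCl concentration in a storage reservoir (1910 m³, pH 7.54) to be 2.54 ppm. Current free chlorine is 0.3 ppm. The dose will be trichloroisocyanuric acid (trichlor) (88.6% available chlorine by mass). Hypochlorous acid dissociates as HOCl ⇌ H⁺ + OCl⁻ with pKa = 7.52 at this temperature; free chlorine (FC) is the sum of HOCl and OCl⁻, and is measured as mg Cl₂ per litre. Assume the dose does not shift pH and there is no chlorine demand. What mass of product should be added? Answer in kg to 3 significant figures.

10.6 kg

Volume: 1910 m³ = 1,910,000 L.
[OCl⁻]/[HOCl] = 10^(pH − pKa) = 10^(7.54 − 7.52) = 1.047; fraction as HOCl = 1/(1 + 1.047) = 0.4885.
Free chlorine required for 2.54 ppm HOCl: 2.54 / 0.4885 = 5.2 ppm.
FC to add: 5.2 − 0.3 = 4.9 mg/L as Cl₂.
Cl₂ equivalent: 4.9 mg/L × 1,910,000 L = 9358 g.
Product at 88.6% available Cl: 9358 / 0.886 = 10,560 g.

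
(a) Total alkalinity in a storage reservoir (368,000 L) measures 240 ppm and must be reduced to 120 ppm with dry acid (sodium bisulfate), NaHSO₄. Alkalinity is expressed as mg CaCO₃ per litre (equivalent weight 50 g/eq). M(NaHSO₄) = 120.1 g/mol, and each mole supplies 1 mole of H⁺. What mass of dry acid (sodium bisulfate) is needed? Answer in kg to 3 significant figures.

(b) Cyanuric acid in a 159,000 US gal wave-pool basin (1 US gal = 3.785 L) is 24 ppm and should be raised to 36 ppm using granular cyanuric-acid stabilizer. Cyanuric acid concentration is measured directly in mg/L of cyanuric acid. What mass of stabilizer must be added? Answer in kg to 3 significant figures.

(a) Alkalinity to neutralize: (240 − 120) = 120 mg/L as CaCO₃ × 368,000 L = 44,160 g as CaCO₃.
(a) Equivalents of H⁺ required: 44,160 ÷ 50 g/eq = 883.2 eq = 883.2 mol NaHSO₄.
(a) Mass of NaHSO₄: 883.2 × 120.1 = 106,100 g.

(b) Volume: 159,000 US gal × 3.785 L/gal = 601,815 L.
(b) CYA to add: (36 − 24) = 12 mg/L × 601,815 L = 7222 g cyanuric acid.

(a) 106 kg; (b) 7.22 kg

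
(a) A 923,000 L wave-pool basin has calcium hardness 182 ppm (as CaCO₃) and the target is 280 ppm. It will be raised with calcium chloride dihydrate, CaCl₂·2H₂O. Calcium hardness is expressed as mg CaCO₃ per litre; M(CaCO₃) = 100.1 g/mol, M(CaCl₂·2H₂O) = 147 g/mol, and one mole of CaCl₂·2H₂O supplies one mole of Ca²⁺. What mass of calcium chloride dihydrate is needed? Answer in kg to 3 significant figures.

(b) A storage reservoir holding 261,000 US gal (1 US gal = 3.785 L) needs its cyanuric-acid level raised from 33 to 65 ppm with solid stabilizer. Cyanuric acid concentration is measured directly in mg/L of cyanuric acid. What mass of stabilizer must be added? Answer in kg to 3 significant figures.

(a) Hardness to add: (280 − 182) = 98 mg/L as CaCO₃ × 923,000 L = 90,450 g as CaCO₃.
(a) Moles of Ca²⁺ (1 mol Ca²⁺ ≡ 1 mol CaCO₃): 90,450 / 100.1 g/mol = 903.6 mol.
(a) Mass of CaCl₂·2H₂O: 903.6 × 147 = 132,800 g.

(b) Volume: 261,000 US gal × 3.785 L/gal = 987,885 L.
(b) CYA to add: (65 − 33) = 32 mg/L × 987,885 L = 31,610 g cyanuric acid.

(a) 133 kg; (b) 31.6 kg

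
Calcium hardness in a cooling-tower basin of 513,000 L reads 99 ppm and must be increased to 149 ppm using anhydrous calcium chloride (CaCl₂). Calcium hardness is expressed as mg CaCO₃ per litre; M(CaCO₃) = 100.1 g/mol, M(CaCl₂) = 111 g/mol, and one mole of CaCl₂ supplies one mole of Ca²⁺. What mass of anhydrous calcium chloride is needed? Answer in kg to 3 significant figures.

28.4 kg

Hardness to add: (149 − 99) = 50 mg/L as CaCO₃ × 513,000 L = 25,650 g as CaCO₃.
Moles of Ca²⁺ (1 mol Ca²⁺ ≡ 1 mol CaCO₃): 25,650 / 100.1 g/mol = 256.2 mol.
Mass of CaCl₂: 256.2 × 111 = 28,440 g.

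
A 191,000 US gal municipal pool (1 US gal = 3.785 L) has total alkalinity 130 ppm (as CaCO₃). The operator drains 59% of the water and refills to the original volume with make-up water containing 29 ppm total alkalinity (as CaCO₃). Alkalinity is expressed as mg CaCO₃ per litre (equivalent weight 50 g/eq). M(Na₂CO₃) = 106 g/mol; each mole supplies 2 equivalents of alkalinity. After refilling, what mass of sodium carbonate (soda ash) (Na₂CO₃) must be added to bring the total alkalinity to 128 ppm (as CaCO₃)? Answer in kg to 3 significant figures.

Volume: 191,000 US gal × 3.785 L/gal = 722,935 L.
After draining 59% and refilling: 130 × 0.41 + 29 × 0.59 = 70.41 ppm.
Deficit to target: 128 − 70.41 = 57.59 mg/L.
As CaCO₃: 57.59 mg/L × 722,935 L = 41,630 g; ÷ 50 g/eq ÷ 2 = 416.3 mol Na₂CO₃.
Mass: 416.3 × 106 = 44,130 g.

44.1 kg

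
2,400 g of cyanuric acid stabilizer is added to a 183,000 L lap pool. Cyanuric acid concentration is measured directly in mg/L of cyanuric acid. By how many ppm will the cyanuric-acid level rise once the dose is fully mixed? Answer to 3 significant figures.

13.1 ppm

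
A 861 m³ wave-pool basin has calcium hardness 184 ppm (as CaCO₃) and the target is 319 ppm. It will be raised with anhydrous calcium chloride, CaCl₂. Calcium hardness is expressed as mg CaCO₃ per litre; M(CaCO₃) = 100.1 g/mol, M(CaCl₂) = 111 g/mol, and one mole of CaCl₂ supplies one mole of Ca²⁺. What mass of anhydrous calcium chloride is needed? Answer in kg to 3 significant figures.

Volume: 861 m³ = 861,000 L.
Hardness to add: (319 − 184) = 135 mg/L as CaCO₃ × 861,000 L = 116,200 g as CaCO₃.
Moles of Ca²⁺ (1 mol Ca²⁺ ≡ 1 mol CaCO₃): 116,200 / 100.1 g/mol = 1161 mol.
Mass of CaCl₂: 1161 × 111 = 128,900 g.

129 kg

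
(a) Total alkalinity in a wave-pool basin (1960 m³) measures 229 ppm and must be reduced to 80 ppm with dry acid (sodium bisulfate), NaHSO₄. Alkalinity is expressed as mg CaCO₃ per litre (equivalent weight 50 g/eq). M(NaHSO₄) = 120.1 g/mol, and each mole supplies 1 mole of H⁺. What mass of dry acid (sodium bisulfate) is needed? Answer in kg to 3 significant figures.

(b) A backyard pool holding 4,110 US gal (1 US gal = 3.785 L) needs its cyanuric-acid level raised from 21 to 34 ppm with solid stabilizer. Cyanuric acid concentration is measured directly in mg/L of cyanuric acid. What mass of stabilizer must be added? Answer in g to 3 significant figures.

(a) 701 kg; (b) 202 g

(a) Volume: 1960 m³ = 1,960,000 L.
(a) Alkalinity to neutralize: (229 − 80) = 149 mg/L as CaCO₃ × 1,960,000 L = 292,000 g as CaCO₃.
(a) Equivalents of H⁺ required: 292,000 ÷ 50 g/eq = 5841 eq = 5841 mol NaHSO₄.
(a) Mass of NaHSO₄: 5841 × 120.1 = 701,500 g.

(b) Volume: 4,110 US gal × 3.785 L/gal = 15,556 L.
(b) CYA to add: (34 − 21) = 13 mg/L × 15,556 L = 202.2 g cyanuric acid.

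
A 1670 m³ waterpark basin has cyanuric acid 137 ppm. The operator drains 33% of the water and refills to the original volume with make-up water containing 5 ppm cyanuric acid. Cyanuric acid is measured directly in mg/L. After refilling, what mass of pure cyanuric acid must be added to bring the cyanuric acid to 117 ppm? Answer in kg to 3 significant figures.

39.3 kg

Volume: 1670 m³ = 1,670,000 L.
After draining 33% and refilling: 137 × 0.67 + 5 × 0.33 = 93.44 ppm.
Deficit to target: 117 − 93.44 = 23.56 mg/L.
Mass: 23.56 mg/L × 1,670,000 L = 39,350 g cyanuric acid.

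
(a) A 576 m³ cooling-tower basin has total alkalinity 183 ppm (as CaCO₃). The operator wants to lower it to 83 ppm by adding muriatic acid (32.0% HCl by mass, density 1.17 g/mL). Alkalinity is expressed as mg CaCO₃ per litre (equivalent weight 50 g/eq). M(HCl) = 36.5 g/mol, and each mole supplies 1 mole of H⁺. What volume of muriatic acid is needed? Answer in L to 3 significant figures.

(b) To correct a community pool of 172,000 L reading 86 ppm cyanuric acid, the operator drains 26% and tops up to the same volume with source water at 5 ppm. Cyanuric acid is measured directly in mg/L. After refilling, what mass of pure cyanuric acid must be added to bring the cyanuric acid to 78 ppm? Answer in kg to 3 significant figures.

(a) Volume: 576 m³ = 576,000 L.
(a) Alkalinity to neutralize: (183 − 83) = 100 mg/L as CaCO₃ × 576,000 L = 57,600 g as CaCO₃.
(a) Equivalents of H⁺ required: 57,600 ÷ 50 g/eq = 1152 eq = 1152 mol HCl.
(a) Mass of HCl: 1152 × 36.5 = 42,050 g.
(a) Mass of 32.0% solution: 42,050 / 0.32 = 131,400 g.
(a) Volume: 131,400 g ÷ 1.17 g/mL = 112,300 mL.

(b) After draining 26% and refilling: 86 × 0.74 + 5 × 0.26 = 64.94 ppm.
(b) Deficit to target: 78 − 64.94 = 13.06 mg/L.
(b) Mass: 13.06 mg/L × 172,000 L = 2246 g cyanuric acid.

(a) 112 L; (b) 2.25 kg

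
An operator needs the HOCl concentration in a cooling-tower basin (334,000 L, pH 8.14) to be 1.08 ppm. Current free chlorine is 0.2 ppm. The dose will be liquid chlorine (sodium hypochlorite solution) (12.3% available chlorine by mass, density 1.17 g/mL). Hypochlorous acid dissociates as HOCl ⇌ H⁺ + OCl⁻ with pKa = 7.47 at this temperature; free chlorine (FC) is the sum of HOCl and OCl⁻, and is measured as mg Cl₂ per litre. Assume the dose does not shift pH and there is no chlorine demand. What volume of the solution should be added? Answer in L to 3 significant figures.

13.8 L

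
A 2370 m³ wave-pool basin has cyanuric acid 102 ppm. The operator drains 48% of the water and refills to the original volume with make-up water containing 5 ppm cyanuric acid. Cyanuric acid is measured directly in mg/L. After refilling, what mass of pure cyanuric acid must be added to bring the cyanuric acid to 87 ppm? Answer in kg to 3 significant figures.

Volume: 2370 m³ = 2,370,000 L.
After draining 48% and refilling: 102 × 0.52 + 5 × 0.48 = 55.44 ppm.
Deficit to target: 87 − 55.44 = 31.56 mg/L.
Mass: 31.56 mg/L × 2,370,000 L = 74,800 g cyanuric acid.

74.8 kg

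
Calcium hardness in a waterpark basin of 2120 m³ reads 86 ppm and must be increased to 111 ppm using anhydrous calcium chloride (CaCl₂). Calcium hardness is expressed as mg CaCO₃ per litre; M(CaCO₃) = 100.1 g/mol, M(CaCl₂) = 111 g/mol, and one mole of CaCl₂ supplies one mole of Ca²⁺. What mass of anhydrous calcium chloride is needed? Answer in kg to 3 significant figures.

58.8 kg

Volume: 2120 m³ = 2,120,000 L.
Hardness to add: (111 − 86) = 25 mg/L as CaCO₃ × 2,120,000 L = 53,000 g as CaCO₃.
Moles of Ca²⁺ (1 mol Ca²⁺ ≡ 1 mol CaCO₃): 53,000 / 100.1 g/mol = 529.5 mol.
Mass of CaCl₂: 529.5 × 111 = 58,770 g.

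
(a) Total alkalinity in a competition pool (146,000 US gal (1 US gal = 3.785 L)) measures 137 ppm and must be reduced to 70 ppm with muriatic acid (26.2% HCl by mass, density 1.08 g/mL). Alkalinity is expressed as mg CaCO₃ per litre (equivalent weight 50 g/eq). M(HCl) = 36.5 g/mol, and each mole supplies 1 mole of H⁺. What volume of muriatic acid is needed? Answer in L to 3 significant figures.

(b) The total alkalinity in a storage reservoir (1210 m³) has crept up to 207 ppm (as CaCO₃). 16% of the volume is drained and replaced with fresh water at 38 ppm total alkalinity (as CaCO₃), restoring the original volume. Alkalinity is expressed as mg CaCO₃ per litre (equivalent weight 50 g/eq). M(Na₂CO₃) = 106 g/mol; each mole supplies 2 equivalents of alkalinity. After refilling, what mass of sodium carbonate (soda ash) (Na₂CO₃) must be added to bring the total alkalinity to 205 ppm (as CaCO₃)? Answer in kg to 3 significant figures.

(a) 95.5 L; (b) 32.1 kg

(a) Volume: 146,000 US gal × 3.785 L/gal = 552,610 L.
(a) Alkalinity to neutralize: (137 − 70) = 67 mg/L as CaCO₃ × 552,610 L = 37,020 g as CaCO₃.
(a) Equivalents of H⁺ required: 37,020 ÷ 50 g/eq = 740.5 eq = 740.5 mol HCl.
(a) Mass of HCl: 740.5 × 36.5 = 27,030 g.
(a) Mass of 26.2% solution: 27,030 / 0.262 = 103,200 g.
(a) Volume: 103,200 g ÷ 1.08 g/mL = 95,520 mL.

(b) Volume: 1210 m³ = 1,210,000 L.
(b) After draining 16% and refilling: 207 × 0.84 + 38 × 0.16 = 179.96 ppm.
(b) Deficit to target: 205 − 179.96 = 25.04 mg/L.
(b) As CaCO₃: 25.04 mg/L × 1,210,000 L = 30,300 g; ÷ 50 g/eq ÷ 2 = 303 mol Na₂CO₃.
(b) Mass: 303 × 106 = 32,120 g.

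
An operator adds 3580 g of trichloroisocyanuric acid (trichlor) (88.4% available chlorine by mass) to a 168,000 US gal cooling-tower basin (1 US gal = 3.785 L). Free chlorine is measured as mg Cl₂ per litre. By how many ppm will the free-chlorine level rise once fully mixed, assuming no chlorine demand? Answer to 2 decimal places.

Volume: 168,000 US gal × 3.785 L/gal = 635,880 L.
Available chlorine delivered: 3580 g × 0.884 = 3165 g as Cl₂.
Concentration rise: 3165 g / 635,880 L = 4.977 mg/L = 4.98 ppm.

4.98 ppm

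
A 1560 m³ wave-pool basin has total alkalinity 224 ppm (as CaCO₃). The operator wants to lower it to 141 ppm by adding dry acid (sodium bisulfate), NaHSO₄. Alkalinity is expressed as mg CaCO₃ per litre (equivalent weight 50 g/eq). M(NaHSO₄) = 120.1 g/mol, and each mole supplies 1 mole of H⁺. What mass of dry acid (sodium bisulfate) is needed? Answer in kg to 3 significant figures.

311 kg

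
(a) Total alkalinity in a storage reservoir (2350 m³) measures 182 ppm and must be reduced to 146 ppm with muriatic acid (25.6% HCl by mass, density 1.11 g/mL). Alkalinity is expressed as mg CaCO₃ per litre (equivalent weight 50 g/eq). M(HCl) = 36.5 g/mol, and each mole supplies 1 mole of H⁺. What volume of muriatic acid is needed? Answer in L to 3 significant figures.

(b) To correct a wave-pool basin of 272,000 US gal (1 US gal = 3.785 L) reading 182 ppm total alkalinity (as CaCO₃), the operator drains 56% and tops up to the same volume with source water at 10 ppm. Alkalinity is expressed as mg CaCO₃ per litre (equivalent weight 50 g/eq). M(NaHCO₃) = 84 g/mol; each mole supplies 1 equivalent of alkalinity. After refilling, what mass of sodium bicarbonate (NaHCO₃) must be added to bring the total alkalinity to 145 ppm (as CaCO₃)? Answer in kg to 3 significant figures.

(a) Volume: 2350 m³ = 2,350,000 L.
(a) Alkalinity to neutralize: (182 − 146) = 36 mg/L as CaCO₃ × 2,350,000 L = 84,600 g as CaCO₃.
(a) Equivalents of H⁺ required: 84,600 ÷ 50 g/eq = 1692 eq = 1692 mol HCl.
(a) Mass of HCl: 1692 × 36.5 = 61,760 g.
(a) Mass of 25.6% solution: 61,760 / 0.256 = 241,200 g.
(a) Volume: 241,200 g ÷ 1.11 g/mL = 217,300 mL.

(b) Volume: 272,000 US gal × 3.785 L/gal = 1,029,520 L.
(b) After draining 56% and refilling: 182 × 0.44 + 10 × 0.56 = 85.68 ppm.
(b) Deficit to target: 145 − 85.68 = 59.32 mg/L.
(b) As CaCO₃: 59.32 mg/L × 1,029,520 L = 61,070 g; ÷ 50 g/eq ÷ 1 = 1221 mol NaHCO₃.
(b) Mass: 1221 × 84 = 102,600 g.

(a) 217 L; (b) 103 kg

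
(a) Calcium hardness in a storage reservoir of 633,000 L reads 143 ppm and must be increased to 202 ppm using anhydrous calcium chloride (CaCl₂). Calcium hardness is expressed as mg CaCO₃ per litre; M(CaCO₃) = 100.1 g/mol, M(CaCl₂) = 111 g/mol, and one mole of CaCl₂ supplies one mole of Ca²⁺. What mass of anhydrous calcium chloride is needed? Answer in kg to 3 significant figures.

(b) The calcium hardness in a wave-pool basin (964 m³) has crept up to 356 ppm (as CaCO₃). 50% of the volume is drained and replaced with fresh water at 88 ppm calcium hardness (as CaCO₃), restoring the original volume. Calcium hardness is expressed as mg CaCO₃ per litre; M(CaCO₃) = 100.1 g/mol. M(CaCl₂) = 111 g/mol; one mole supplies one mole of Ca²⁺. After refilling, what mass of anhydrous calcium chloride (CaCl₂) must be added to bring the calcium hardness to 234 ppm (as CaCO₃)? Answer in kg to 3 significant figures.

(a) Hardness to add: (202 − 143) = 59 mg/L as CaCO₃ × 633,000 L = 37,350 g as CaCO₃.
(a) Moles of Ca²⁺ (1 mol Ca²⁺ ≡ 1 mol CaCO₃): 37,350 / 100.1 g/mol = 373.1 mol.
(a) Mass of CaCl₂: 373.1 × 111 = 41,410 g.

(b) Volume: 964 m³ = 964,000 L.
(b) After draining 50% and refilling: 356 × 0.50 + 88 × 0.50 = 222 ppm.
(b) Deficit to target: 234 − 222 = 12 mg/L.
(b) As CaCO₃: 12 mg/L × 964,000 L = 11,570 g; ÷ 100.1 = 115.6 mol Ca²⁺.
(b) Mass: 115.6 × 111 = 12,830 g.

(a) 41.4 kg; (b) 12.8 kg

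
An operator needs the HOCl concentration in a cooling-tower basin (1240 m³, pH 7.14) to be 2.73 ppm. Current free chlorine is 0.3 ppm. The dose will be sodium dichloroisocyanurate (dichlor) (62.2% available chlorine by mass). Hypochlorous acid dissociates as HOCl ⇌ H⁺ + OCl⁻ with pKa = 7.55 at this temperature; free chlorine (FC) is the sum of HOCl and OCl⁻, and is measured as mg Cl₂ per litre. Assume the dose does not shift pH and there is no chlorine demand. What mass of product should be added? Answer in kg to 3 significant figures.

Volume: 1240 m³ = 1,240,000 L.
[OCl⁻]/[HOCl] = 10^(pH − pKa) = 10^(7.14 − 7.55) = 0.389; fraction as HOCl = 1/(1 + 0.389) = 0.7199.
Free chlorine required for 2.73 ppm HOCl: 2.73 / 0.7199 = 3.792 ppm.
FC to add: 3.792 − 0.3 = 3.492 mg/L as Cl₂.
Cl₂ equivalent: 3.492 mg/L × 1,240,000 L = 4330 g.
Product at 62.2% available Cl: 4330 / 0.622 = 6962 g.

6.96 kg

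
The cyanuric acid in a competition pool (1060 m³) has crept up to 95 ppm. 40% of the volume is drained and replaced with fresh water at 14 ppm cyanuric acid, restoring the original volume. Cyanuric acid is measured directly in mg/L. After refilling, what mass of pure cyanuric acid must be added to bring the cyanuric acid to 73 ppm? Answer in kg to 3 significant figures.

Volume: 1060 m³ = 1,060,000 L.
After draining 40% and refilling: 95 × 0.60 + 14 × 0.40 = 62.6 ppm.
Deficit to target: 73 − 62.6 = 10.4 mg/L.
Mass: 10.4 mg/L × 1,060,000 L = 11,020 g cyanuric acid.

11.0 kg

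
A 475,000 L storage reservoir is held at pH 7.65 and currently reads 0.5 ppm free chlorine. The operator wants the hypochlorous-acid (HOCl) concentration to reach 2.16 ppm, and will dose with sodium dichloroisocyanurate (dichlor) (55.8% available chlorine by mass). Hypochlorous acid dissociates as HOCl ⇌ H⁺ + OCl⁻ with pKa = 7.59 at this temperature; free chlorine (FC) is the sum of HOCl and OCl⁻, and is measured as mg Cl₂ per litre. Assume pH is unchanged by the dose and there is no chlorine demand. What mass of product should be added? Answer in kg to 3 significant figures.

[OCl⁻]/[HOCl] = 10^(pH − pKa) = 10^(7.65 − 7.59) = 1.148; fraction as HOCl = 1/(1 + 1.148) = 0.4655.
Free chlorine required for 2.16 ppm HOCl: 2.16 / 0.4655 = 4.64 ppm.
FC to add: 4.64 − 0.5 = 4.14 mg/L as Cl₂.
Cl₂ equivalent: 4.14 mg/L × 475,000 L = 1967 g.
Product at 55.8% available Cl: 1967 / 0.558 = 3524 g.

3.52 kg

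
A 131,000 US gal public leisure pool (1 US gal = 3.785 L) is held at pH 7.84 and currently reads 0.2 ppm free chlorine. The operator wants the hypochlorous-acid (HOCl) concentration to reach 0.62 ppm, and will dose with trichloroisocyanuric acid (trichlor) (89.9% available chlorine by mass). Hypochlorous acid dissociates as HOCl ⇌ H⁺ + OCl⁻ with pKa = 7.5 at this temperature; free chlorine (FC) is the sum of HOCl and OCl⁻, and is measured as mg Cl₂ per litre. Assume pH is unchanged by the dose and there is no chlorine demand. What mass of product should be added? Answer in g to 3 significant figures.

Volume: 131,000 US gal × 3.785 L/gal = 495,835 L.
[OCl⁻]/[HOCl] = 10^(pH − pKa) = 10^(7.84 − 7.5) = 2.188; fraction as HOCl = 1/(1 + 2.188) = 0.3137.
Free chlorine required for 0.62 ppm HOCl: 0.62 / 0.3137 = 1.976 ppm.
FC to add: 1.976 − 0.2 = 1.776 mg/L as Cl₂.
Cl₂ equivalent: 1.776 mg/L × 495,835 L = 880.8 g.
Product at 89.9% available Cl: 880.8 / 0.899 = 979.8 g.

980 g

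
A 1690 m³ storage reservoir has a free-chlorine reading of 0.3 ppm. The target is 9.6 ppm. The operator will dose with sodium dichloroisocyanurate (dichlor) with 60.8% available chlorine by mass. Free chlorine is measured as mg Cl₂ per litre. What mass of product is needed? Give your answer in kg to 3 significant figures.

25.9 kg

Volume: 1690 m³ = 1,690,000 L.
Chlorine deficit: 9.6 − 0.3 = 9.3 ppm = 9.3 mg/L as Cl₂.
Cl₂ equivalent needed: 9.3 mg/L × 1,690,000 L = 15,720,000 mg = 15,720 g.
Product at 60.8% available chlorine: 15,720 / 0.608 = 25,850 g.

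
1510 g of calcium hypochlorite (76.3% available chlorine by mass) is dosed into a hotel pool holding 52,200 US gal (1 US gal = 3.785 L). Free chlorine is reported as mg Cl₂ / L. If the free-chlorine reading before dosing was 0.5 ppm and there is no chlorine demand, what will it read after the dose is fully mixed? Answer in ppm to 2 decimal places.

Volume: 52,200 US gal × 3.785 L/gal = 197,577 L.
Available chlorine delivered: 1510 g × 0.763 = 1152 g as Cl₂.
Concentration rise: 1152 g / 197,577 L = 5.831 mg/L = 5.83 ppm.
Final FC: 0.5 + 5.83 = 6.33 ppm.

6.33 ppm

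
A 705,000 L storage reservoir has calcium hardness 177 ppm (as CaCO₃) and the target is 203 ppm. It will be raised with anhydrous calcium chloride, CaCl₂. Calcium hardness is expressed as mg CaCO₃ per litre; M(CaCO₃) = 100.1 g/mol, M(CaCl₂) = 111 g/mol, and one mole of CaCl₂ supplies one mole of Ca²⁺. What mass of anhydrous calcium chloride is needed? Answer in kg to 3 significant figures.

20.3 kg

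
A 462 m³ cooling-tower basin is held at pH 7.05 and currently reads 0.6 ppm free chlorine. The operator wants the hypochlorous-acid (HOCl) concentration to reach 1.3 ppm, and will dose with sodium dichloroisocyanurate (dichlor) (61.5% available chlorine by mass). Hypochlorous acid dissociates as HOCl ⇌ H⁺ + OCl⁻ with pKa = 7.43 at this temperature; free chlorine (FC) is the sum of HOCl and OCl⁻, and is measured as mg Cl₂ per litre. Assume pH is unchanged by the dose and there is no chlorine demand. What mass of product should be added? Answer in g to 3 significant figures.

933 g

Volume: 462 m³ = 462,000 L.
[OCl⁻]/[HOCl] = 10^(pH − pKa) = 10^(7.05 − 7.43) = 0.4169; fraction as HOCl = 1/(1 + 0.4169) = 0.7058.
Free chlorine required for 1.3 ppm HOCl: 1.3 / 0.7058 = 1.842 ppm.
FC to add: 1.842 − 0.6 = 1.242 mg/L as Cl₂.
Cl₂ equivalent: 1.242 mg/L × 462,000 L = 573.8 g.
Product at 61.5% available Cl: 573.8 / 0.615 = 933 g.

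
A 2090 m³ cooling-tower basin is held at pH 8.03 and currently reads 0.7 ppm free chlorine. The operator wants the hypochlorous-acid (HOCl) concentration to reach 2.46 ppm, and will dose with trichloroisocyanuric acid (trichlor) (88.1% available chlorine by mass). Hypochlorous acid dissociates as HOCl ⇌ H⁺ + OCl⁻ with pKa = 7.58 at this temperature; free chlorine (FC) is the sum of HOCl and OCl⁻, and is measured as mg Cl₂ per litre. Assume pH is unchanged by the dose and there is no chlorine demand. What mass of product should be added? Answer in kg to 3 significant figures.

Volume: 2090 m³ = 2,090,000 L.
[OCl⁻]/[HOCl] = 10^(pH − pKa) = 10^(8.03 − 7.58) = 2.818; fraction as HOCl = 1/(1 + 2.818) = 0.2619.
Free chlorine required for 2.46 ppm HOCl: 2.46 / 0.2619 = 9.393 ppm.
FC to add: 9.393 − 0.7 = 8.693 mg/L as Cl₂.
Cl₂ equivalent: 8.693 mg/L × 2,090,000 L = 18,170 g.
Product at 88.1% available Cl: 18,170 / 0.881 = 20,620 g.

20.6 kg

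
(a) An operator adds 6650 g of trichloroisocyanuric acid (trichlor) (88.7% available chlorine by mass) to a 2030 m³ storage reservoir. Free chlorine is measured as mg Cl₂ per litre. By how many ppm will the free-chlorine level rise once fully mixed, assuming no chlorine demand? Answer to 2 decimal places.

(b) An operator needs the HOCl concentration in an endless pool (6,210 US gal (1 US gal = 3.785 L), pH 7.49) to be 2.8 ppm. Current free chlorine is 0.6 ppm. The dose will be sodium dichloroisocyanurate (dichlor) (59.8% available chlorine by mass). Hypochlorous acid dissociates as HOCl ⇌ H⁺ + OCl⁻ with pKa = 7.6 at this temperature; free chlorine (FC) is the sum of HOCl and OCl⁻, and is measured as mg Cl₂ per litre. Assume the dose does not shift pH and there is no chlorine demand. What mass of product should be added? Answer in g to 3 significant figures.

(a) 2.91 ppm; (b) 172 g

(a) Volume: 2030 m³ = 2,030,000 L.
(a) Available chlorine delivered: 6650 g × 0.887 = 5899 g as Cl₂.
(a) Concentration rise: 5899 g / 2,030,000 L = 2.906 mg/L = 2.91 ppm.

(b) Volume: 6,210 US gal × 3.785 L/gal = 23,505 L.
(b) [OCl⁻]/[HOCl] = 10^(pH − pKa) = 10^(7.49 − 7.6) = 0.7762; fraction as HOCl = 1/(1 + 0.7762) = 0.563.
(b) Free chlorine required for 2.8 ppm HOCl: 2.8 / 0.563 = 4.973 ppm.
(b) FC to add: 4.973 − 0.6 = 4.373 mg/L as Cl₂.
(b) Cl₂ equivalent: 4.373 mg/L × 23,505 L = 102.8 g.
(b) Product at 59.8% available Cl: 102.8 / 0.598 = 171.9 g.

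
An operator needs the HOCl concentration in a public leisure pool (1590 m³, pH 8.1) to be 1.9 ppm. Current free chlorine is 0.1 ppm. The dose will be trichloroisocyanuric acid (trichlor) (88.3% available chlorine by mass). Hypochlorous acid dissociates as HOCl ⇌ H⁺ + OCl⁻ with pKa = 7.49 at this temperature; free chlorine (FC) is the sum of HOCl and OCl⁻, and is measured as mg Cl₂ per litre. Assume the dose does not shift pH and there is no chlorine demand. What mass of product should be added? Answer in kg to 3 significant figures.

17.2 kg

Volume: 1590 m³ = 1,590,000 L.
[OCl⁻]/[HOCl] = 10^(pH − pKa) = 10^(8.1 − 7.49) = 4.074; fraction as HOCl = 1/(1 + 4.074) = 0.1971.
Free chlorine required for 1.9 ppm HOCl: 1.9 / 0.1971 = 9.64 ppm.
FC to add: 9.64 − 0.1 = 9.54 mg/L as Cl₂.
Cl₂ equivalent: 9.54 mg/L × 1,590,000 L = 15,170 g.
Product at 88.3% available Cl: 15,170 / 0.883 = 17,180 g.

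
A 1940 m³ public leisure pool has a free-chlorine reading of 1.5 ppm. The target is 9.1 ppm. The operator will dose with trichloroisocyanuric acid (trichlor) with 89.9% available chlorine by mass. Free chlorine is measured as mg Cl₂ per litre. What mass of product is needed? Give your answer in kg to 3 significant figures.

Volume: 1940 m³ = 1,940,000 L.
Chlorine deficit: 9.1 − 1.5 = 7.6 ppm = 7.6 mg/L as Cl₂.
Cl₂ equivalent needed: 7.6 mg/L × 1,940,000 L = 14,740,000 mg = 14,740 g.
Product at 89.9% available chlorine: 14,740 / 0.899 = 16,400 g.

16.4 kg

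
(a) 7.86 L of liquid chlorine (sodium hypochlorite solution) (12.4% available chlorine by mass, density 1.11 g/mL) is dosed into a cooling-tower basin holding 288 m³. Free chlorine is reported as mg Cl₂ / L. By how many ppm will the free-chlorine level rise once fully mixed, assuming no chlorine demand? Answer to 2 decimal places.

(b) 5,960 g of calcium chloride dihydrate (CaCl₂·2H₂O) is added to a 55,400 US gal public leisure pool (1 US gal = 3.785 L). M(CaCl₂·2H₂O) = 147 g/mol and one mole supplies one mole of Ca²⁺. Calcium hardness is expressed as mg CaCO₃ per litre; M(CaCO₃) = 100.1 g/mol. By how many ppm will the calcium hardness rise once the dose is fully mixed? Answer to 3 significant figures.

(a) 3.76 ppm; (b) 19.4 ppm

(a) Volume: 288 m³ = 288,000 L.
(a) Mass of solution: 7.86 L × 1000 mL/L × 1.11 g/mL = 8725 g.
(a) Available chlorine delivered: 8725 g × 0.124 = 1082 g as Cl₂.
(a) Concentration rise: 1082 g / 288,000 L = 3.756 mg/L = 3.76 ppm.

(b) Volume: 55,400 US gal × 3.785 L/gal = 209,689 L.
(b) Moles of Ca²⁺: 5,960 g ÷ 147 g/mol = 40.54 mol.
(b) As CaCO₃: 40.54 mol × 100.1 g/mol = 4058 g.
(b) Rise: 4058 g / 209,689 L × 1000 = 19.35 mg/L.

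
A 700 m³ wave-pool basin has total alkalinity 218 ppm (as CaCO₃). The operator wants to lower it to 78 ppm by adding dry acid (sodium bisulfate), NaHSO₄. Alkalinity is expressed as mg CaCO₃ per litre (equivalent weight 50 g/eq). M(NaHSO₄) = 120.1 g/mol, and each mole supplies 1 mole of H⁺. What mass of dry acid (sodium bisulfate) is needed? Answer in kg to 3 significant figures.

235 kg

Volume: 700 m³ = 700,000 L.
Alkalinity to neutralize: (218 − 78) = 140 mg/L as CaCO₃ × 700,000 L = 98,000 g as CaCO₃.
Equivalents of H⁺ required: 98,000 ÷ 50 g/eq = 1960 eq = 1960 mol NaHSO₄.
Mass of NaHSO₄: 1960 × 120.1 = 235,400 g.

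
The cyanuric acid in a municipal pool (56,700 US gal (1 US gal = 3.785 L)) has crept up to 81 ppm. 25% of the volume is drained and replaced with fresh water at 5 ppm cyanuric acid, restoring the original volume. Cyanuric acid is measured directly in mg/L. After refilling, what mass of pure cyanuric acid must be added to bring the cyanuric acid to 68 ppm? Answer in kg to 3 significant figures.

Volume: 56,700 US gal × 3.785 L/gal = 214,610 L.
After draining 25% and refilling: 81 × 0.75 + 5 × 0.25 = 62 ppm.
Deficit to target: 68 − 62 = 6 mg/L.
Mass: 6 mg/L × 214,610 L = 1288 g cyanuric acid.

1.29 kg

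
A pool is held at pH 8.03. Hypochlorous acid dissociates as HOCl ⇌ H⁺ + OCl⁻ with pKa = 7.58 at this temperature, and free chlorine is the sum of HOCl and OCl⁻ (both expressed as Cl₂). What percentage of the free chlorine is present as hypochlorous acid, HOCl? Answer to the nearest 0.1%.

26.2%

[OCl⁻]/[HOCl] = 10^(pH − pKa) = 10^(8.03 − 7.58) = 10^0.45 = 2.818.
Fraction as HOCl = 1 / (1 + 2.818) = 0.2619.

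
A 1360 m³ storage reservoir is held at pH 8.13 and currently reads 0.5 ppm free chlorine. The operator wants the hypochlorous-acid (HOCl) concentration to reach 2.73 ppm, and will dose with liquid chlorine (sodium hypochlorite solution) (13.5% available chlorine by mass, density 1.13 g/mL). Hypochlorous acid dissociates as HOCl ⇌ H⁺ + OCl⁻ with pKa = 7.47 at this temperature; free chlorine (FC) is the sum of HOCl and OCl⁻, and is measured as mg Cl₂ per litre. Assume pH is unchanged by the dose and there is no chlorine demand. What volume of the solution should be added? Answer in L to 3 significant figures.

131 L

Volume: 1360 m³ = 1,360,000 L.
[OCl⁻]/[HOCl] = 10^(pH − pKa) = 10^(8.13 − 7.47) = 4.571; fraction as HOCl = 1/(1 + 4.571) = 0.1795.
Free chlorine required for 2.73 ppm HOCl: 2.73 / 0.1795 = 15.21 ppm.
FC to add: 15.21 − 0.5 = 14.71 mg/L as Cl₂.
Cl₂ equivalent: 14.71 mg/L × 1,360,000 L = 20,000 g.
Product at 13.5% available Cl: 20,000 / 0.135 = 148,200 g.
Volume: 148,200 g ÷ 1.13 g/mL = 131,100 mL.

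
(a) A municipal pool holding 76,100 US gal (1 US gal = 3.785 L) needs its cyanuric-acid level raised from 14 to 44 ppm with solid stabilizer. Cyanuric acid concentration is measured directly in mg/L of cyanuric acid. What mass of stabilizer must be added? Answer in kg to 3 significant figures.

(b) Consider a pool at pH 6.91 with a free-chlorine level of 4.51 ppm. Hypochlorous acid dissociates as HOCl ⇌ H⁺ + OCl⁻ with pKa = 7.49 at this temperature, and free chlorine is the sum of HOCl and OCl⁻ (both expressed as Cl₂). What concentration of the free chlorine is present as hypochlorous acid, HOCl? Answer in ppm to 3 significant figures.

(a) 8.64 kg; (b) 3.57 ppm

(a) Volume: 76,100 US gal × 3.785 L/gal = 288,038 L.
(a) CYA to add: (44 − 14) = 30 mg/L × 288,038 L = 8641 g cyanuric acid.

(b) [OCl⁻]/[HOCl] = 10^(pH − pKa) = 10^(6.91 − 7.49) = 10^-0.58 = 0.263.
(b) Fraction as HOCl = 1 / (1 + 0.263) = 0.7917.
(b) HOCl = 0.7917 × 4.51 ppm = 3.571 ppm.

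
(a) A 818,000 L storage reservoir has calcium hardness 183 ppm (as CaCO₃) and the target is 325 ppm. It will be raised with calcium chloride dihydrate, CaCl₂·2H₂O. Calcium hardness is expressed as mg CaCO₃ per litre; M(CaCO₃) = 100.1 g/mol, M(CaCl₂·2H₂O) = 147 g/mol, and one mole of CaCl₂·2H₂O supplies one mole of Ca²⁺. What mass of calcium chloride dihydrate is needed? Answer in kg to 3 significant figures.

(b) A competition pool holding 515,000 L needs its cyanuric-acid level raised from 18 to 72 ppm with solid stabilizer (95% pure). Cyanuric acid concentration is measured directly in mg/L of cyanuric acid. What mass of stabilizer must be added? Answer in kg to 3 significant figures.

(a) 171 kg; (b) 29.3 kg

(a) Hardness to add: (325 − 183) = 142 mg/L as CaCO₃ × 818,000 L = 116,200 g as CaCO₃.
(a) Moles of Ca²⁺ (1 mol Ca²⁺ ≡ 1 mol CaCO₃): 116,200 / 100.1 g/mol = 1160 mol.
(a) Mass of CaCl₂·2H₂O: 1160 × 147 = 170,600 g.

(b) CYA to add: (72 − 18) = 54 mg/L × 515,000 L = 27,810 g cyanuric acid.
(b) At 95% purity: 27,810 / 0.95 = 29,270 g product.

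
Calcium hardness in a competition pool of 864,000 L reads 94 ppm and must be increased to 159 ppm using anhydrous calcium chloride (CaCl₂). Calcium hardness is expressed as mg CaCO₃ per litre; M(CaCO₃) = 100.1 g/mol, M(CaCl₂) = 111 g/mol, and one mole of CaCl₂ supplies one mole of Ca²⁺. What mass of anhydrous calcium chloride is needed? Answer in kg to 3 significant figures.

Hardness to add: (159 − 94) = 65 mg/L as CaCO₃ × 864,000 L = 56,160 g as CaCO₃.
Moles of Ca²⁺ (1 mol Ca²⁺ ≡ 1 mol CaCO₃): 56,160 / 100.1 g/mol = 561 mol.
Mass of CaCl₂: 561 × 111 = 62,280 g.

62.3 kg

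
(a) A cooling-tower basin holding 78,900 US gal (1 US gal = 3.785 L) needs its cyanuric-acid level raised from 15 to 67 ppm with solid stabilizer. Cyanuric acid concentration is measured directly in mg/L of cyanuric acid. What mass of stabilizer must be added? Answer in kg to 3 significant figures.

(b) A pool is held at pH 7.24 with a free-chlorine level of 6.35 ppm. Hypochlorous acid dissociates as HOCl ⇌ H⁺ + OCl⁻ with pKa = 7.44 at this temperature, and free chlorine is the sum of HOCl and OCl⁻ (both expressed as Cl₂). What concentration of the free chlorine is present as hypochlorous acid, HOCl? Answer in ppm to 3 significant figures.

(a) 15.5 kg; (b) 3.89 ppm

(a) Volume: 78,900 US gal × 3.785 L/gal = 298,636 L.
(a) CYA to add: (67 − 15) = 52 mg/L × 298,636 L = 15,530 g cyanuric acid.

(b) [OCl⁻]/[HOCl] = 10^(pH − pKa) = 10^(7.24 − 7.44) = 10^-0.20 = 0.631.
(b) Fraction as HOCl = 1 / (1 + 0.631) = 0.6131.
(b) HOCl = 0.6131 × 6.35 ppm = 3.893 ppm.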